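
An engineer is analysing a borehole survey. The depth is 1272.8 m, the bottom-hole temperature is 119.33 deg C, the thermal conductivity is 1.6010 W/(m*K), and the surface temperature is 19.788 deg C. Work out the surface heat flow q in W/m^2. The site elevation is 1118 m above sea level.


Step 1: grad = (T_d - T_surf)/d * 1000 = (119.33 - 19.788)/1272.8 * 1000 = 78.20710 deg C/km
Step 2: q = k * grad / 1000 = 1.601 * 78.20710 / 1000 = 0.12521 W/m^2
q = 0.12521 W/m^2


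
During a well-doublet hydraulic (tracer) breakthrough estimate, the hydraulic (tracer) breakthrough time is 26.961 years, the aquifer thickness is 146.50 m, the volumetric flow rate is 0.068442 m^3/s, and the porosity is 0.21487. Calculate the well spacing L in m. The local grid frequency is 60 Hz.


L = sqrt(t_bt*365.25*86400*3*Qv / (pi*hr*phi))
L = sqrt(26.961*365.25*86400*3*0.068442 / (pi*146.50*0.21487))
L = 1329.1 m


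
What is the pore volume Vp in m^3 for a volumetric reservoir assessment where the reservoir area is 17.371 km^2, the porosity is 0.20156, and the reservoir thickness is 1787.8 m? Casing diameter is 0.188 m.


Vp = A * 1e6 * hr * phi
Vp = 17.371 * 1e6 * 1787.8 * 0.20156
Vp = 6.2596e+09 m^3


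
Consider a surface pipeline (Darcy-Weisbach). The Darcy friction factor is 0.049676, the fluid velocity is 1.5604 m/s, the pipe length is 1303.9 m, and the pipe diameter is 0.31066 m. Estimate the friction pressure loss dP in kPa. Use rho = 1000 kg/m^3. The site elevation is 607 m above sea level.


dP = f * (L/D) * (rho*vel^2/2) / 1000
dP = 0.049676 * (1303.9/0.31066) * (1000*1.5604^2/2) / 1000
dP = 253.83 kPa


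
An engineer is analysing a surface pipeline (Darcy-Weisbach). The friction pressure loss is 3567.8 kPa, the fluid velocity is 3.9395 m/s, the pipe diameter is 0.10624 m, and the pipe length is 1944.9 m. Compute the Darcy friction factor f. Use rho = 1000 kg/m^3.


f = dP*1000 / ((L/D)*(rho*vel^2/2))
f = 3567.8*1000 / ((1944.9/0.10624)*(1000*3.9395^2/2))
f = 0.025115


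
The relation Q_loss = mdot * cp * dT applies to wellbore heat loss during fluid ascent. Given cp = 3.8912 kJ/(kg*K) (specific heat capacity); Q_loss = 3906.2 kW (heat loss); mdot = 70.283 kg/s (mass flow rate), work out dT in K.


dT = Q_loss / (mdot * cp)
dT = 3906.2 / (70.283 * 3.8912)
dT = 14.283 K


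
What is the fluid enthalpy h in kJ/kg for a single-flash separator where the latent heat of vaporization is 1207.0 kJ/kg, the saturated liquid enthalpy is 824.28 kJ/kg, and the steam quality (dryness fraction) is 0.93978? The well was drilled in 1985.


h = hf + x * hfg
h = 824.28 + 0.93978 * 1207.0
h = 1958.6 kJ/kg


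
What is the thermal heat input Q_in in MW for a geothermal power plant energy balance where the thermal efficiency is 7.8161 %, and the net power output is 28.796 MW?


Q_in = W_net / (eta / 100)
Q_in = 28.796 / (7.8161 / 100)
Q_in = 368.42 MW


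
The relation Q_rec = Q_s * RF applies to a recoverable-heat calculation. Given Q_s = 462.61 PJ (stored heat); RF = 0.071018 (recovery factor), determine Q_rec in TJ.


Q_rec = Q_s * RF
Q_rec = 462.61 * 0.071018
Q_rec = 32.85364 PJ
Convert: 32.85364 PJ * 1000.0 = 32854 TJ
Q_rec = 32854 TJ


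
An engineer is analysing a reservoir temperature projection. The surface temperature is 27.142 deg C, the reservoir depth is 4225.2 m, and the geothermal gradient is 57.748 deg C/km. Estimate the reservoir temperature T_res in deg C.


T_res = T_surf + grad * d / 1000
T_res = 27.142 + 57.748 * 4225.2 / 1000
T_res = 271.14 deg C


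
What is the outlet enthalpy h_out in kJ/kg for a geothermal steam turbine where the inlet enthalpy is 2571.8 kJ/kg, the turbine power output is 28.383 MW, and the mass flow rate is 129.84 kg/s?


h_out = h_in - P * 1000 / mdot
h_out = 2571.8 - 28.383 * 1000 / 129.84
h_out = 2353.2 kJ/kg


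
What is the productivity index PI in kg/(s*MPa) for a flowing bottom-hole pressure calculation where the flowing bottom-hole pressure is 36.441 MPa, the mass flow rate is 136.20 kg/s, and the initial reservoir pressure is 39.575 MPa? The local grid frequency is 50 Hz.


PI = mdot / (P_i - P_wf)
PI = 136.20 / (39.575 - 36.441)
PI = 43.459 kg/(s*MPa)


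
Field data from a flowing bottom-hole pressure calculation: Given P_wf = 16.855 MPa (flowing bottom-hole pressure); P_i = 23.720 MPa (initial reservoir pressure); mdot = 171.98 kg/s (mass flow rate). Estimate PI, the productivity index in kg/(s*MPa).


PI = mdot / (P_i - P_wf)
PI = 171.98 / (23.720 - 16.855)
PI = 25.052 kg/(s*MPa)


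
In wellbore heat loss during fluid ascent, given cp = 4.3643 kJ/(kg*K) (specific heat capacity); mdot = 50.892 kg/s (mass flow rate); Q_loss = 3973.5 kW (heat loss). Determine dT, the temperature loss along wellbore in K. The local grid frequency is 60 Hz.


dT = Q_loss / (mdot * cp)
dT = 3973.5 / (50.892 * 4.3643)
dT = 17.890 K


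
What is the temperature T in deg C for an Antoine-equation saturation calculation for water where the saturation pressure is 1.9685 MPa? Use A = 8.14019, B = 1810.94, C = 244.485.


T = B / (A - log10(P_sat * 760 / 0.101325)) - C
T = 1810.94 / (8.14019 - log10(1.9685 * 760 / 0.101325)) - 244.485
T = 211.56 deg C


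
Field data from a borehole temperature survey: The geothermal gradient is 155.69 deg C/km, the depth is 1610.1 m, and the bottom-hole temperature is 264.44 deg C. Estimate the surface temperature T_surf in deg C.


T_surf = T_d - grad * d / 1000
T_surf = 264.44 - 155.69 * 1610.1 / 1000
T_surf = 13.764 deg C


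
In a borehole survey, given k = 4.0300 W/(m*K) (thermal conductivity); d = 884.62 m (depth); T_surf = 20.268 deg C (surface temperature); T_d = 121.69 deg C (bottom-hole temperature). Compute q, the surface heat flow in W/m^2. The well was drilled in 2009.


Step 1: grad = (T_d - T_surf)/d * 1000 = (121.69 - 20.268)/884.62 * 1000 = 114.6504 deg C/km
Step 2: q = k * grad / 1000 = 4.03 * 114.6504 / 1000 = 0.46204 W/m^2
q = 0.46204 W/m^2


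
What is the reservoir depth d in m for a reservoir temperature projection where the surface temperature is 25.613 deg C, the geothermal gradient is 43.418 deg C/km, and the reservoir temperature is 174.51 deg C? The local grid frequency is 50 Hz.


d = (T_res - T_surf) / grad * 1000
d = (174.51 - 25.613) / 43.418 * 1000
d = 3429.4 m


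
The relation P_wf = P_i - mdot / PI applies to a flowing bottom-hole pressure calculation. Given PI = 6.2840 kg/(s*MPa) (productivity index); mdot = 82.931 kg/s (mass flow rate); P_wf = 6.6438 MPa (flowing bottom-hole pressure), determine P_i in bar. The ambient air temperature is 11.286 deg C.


P_i = P_wf + mdot / PI
P_i = 6.6438 + 82.931 / 6.2840
P_i = 19.84097 MPa
Convert: 19.84097 MPa * 10.0 = 198.41 bar
P_i = 198.41 bar


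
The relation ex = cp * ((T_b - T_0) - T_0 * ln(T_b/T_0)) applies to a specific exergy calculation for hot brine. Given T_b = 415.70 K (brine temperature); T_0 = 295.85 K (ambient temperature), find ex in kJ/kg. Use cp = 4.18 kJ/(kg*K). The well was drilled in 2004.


ex = cp * ((T_b - T_0) - T_0 * ln(T_b/T_0))
ex = 4.18 * ((415.70 - 295.85) - 295.85 * ln(415.70/295.85))
ex = 80.373 kJ/kg


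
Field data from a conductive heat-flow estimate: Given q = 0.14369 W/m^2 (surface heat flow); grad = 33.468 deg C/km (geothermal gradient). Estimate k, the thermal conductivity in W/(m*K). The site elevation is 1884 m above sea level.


k = q * 1000 / grad
k = 0.14369 * 1000 / 33.468
k = 4.2934 W/(m*K)


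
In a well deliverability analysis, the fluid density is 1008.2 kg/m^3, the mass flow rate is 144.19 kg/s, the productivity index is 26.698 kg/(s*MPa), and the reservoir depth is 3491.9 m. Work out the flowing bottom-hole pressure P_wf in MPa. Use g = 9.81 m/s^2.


Step 1: P_i = rho*g*h/1e6 = 1008.2*9.81*3491.9/1e6 = 34.53643 MPa
Step 2: P_wf = P_i - mdot/PI = 34.53643 - 144.19/26.698 = 29.136 MPa
P_wf = 29.136 MPa


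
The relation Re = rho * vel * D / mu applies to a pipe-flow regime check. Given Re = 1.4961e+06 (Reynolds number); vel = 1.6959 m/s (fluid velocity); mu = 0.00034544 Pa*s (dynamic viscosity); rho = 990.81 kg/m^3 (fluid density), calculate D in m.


D = Re * mu / (rho * vel)
D = 1.4961e+06 * 0.00034544 / (990.81 * 1.6959)
D = 0.30757 m


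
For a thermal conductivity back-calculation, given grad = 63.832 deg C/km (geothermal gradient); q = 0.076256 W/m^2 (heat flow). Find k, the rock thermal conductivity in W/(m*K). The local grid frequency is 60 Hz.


k = q / (grad / 1000)
k = 0.076256 / (63.832 / 1000)
k = 1.1946 W/(m*K)


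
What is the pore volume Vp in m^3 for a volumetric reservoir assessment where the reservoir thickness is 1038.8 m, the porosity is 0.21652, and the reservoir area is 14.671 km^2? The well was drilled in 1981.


Vp = A * 1e6 * hr * phi
Vp = 14.671 * 1e6 * 1038.8 * 0.21652
Vp = 3.2998e+09 m^3


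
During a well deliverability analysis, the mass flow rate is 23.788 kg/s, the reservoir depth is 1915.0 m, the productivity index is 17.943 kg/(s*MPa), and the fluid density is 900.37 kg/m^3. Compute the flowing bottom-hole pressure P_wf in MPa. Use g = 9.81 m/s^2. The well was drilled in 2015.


Step 1: P_i = rho*g*h/1e6 = 900.37*9.81*1915.0/1e6 = 16.91449 MPa
Step 2: P_wf = P_i - mdot/PI = 16.91449 - 23.788/17.943 = 15.589 MPa
P_wf = 15.589 MPa


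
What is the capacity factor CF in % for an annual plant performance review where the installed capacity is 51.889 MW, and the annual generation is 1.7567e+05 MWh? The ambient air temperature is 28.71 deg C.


CF = E_a / (cap * 8760) * 100
CF = 1.7567e+05 / (51.889 * 8760) * 100
CF = 38.647 %


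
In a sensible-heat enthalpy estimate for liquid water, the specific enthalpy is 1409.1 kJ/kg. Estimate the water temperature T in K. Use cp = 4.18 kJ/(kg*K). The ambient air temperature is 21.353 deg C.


T = h / cp
T = 1409.1 / 4.18
T = 337.1053 deg C
Convert to K: 337.1053 + 273.15 = 610.26 K
T = 610.26 K


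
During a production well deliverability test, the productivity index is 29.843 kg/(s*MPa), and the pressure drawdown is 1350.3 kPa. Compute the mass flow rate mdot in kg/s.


mdot = PI * dP / 1000
mdot = 29.843 * 1350.3 / 1000
mdot = 40.297 kg/s


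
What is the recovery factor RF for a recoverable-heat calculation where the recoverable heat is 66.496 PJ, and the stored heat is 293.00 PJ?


RF = Q_rec / Q_s
RF = 66.496 / 293.00
RF = 0.22695


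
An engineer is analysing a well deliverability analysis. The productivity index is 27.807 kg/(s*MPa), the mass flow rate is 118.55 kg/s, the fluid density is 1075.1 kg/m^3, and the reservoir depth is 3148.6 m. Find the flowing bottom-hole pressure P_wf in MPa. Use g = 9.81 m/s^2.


Step 1: P_i = rho*g*h/1e6 = 1075.1*9.81*3148.6/1e6 = 33.20744 MPa
Step 2: P_wf = P_i - mdot/PI = 33.20744 - 118.55/27.807 = 28.944 MPa
P_wf = 28.944 MPa


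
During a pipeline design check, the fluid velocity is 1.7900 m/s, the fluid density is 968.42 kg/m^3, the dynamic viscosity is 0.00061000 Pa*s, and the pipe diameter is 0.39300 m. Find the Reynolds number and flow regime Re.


Step 1: Re = rho*vel*D/mu = 968.42*1.79*0.393/0.00061 = 1.1168e+06
Step 2: Re = 1.1168e+06 > 4000, so flow is turbulent.
Re = 1.1168e+06 (turbulent)


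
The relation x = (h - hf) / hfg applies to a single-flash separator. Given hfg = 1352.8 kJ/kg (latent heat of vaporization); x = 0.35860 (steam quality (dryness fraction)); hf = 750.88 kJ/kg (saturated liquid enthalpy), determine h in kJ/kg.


h = hf + x * hfg
h = 750.88 + 0.35860 * 1352.8
h = 1236.0 kJ/kg


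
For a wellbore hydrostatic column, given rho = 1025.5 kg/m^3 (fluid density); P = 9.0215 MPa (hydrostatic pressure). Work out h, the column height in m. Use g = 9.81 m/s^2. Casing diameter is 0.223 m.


h = P * 1e6 / (g * rho)
h = 9.0215 * 1e6 / (9.81 * 1025.5)
h = 896.76 m


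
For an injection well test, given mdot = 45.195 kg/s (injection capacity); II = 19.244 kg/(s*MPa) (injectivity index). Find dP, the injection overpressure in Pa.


dP = mdot * 1000 / II
dP = 45.195 * 1000 / 19.244
dP = 2348.524 kPa
Convert: 2348.524 kPa * 1000.0 = 2.3485e+06 Pa
dP = 2.3485e+06 Pa


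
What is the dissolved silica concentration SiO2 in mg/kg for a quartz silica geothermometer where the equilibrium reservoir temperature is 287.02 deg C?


SiO2 = 10^(5.19 - 1309/(T_eq + 273.15))
SiO2 = 10^(5.19 - 1309/(287.02 + 273.15))
SiO2 = 713.20 mg/kg


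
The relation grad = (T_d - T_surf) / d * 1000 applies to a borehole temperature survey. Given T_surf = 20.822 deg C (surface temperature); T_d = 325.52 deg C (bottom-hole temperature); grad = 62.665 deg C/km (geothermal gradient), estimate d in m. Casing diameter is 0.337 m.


d = (T_d - T_surf) / grad * 1000
d = (325.52 - 20.822) / 62.665 * 1000
d = 4862.3 m


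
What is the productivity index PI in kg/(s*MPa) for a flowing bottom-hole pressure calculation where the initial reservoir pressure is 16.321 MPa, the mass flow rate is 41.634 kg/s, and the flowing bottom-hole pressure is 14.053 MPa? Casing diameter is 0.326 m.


PI = mdot / (P_i - P_wf)
PI = 41.634 / (16.321 - 14.053)
PI = 18.357 kg/(s*MPa)


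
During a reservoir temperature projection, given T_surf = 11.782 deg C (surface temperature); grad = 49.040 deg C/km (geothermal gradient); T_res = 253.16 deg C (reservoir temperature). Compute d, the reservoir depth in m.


d = (T_res - T_surf) / grad * 1000
d = (253.16 - 11.782) / 49.040 * 1000
d = 4922.1 m


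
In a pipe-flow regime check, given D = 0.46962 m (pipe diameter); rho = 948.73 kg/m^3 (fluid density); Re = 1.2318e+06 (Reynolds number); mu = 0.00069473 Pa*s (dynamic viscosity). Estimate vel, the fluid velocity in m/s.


vel = Re * mu / (rho * D)
vel = 1.2318e+06 * 0.00069473 / (948.73 * 0.46962)
vel = 1.9207 m/s


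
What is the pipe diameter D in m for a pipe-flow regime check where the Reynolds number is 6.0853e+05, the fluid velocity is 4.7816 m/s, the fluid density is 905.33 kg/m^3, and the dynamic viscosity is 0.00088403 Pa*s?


D = Re * mu / (rho * vel)
D = 6.0853e+05 * 0.00088403 / (905.33 * 4.7816)
D = 0.12427 m


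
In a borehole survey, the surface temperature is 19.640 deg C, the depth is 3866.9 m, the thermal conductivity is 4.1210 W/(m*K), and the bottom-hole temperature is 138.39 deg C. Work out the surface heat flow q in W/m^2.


Step 1: grad = (T_d - T_surf)/d * 1000 = (138.39 - 19.64)/3866.9 * 1000 = 30.70935 deg C/km
Step 2: q = k * grad / 1000 = 4.121 * 30.70935 / 1000 = 0.12655 W/m^2
q = 0.12655 W/m^2


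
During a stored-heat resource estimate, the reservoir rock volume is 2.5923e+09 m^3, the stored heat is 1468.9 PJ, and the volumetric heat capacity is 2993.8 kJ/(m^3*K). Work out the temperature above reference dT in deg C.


dT = Q_s * 1e12 / (Vr * rhoc)
dT = 1468.9 * 1e12 / (2.5923e+09 * 2993.8)
dT = 189.2710 K
Convert (temperature difference, 1 K = 1 deg C): 189.2710 K = 189.2710 deg C
dT = 189.27 deg C


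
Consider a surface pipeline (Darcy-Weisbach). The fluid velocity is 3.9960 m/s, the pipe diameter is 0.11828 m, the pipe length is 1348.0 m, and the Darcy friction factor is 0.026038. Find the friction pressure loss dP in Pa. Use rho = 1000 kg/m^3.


dP = f * (L/D) * (rho*vel^2/2) / 1000
dP = 0.026038 * (1348.0/0.11828) * (1000*3.9960^2/2) / 1000
dP = 2369.230 kPa
Convert: 2369.230 kPa * 1000.0 = 2.3692e+06 Pa
dP = 2.3692e+06 Pa


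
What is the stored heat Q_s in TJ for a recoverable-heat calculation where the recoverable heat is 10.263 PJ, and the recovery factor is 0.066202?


Q_s = Q_rec / RF
Q_s = 10.263 / 0.066202
Q_s = 155.0255 PJ
Convert: 155.0255 PJ * 1000.0 = 1.5503e+05 TJ
Q_s = 1.5503e+05 TJ


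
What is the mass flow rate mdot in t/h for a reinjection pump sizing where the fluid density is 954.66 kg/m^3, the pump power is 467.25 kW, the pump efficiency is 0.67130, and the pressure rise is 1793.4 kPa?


mdot = P_pump * rho * eta / dP
mdot = 467.25 * 954.66 * 0.67130 / 1793.4
mdot = 166.9696 kg/s
Convert: 166.9696 kg/s * 3.6 = 601.09 t/h
mdot = 601.09 t/h


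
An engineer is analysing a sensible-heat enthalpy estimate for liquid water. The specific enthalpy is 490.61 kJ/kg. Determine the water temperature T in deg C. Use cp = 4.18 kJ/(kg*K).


T = h / cp
T = 490.61 / 4.18
T = 117.37 deg C


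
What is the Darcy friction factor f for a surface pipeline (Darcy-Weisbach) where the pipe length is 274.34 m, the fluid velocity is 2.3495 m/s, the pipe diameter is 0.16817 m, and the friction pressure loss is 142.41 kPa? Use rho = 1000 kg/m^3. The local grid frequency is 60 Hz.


f = dP*1000 / ((L/D)*(rho*vel^2/2))
f = 142.41*1000 / ((274.34/0.16817)*(1000*2.3495^2/2))
f = 0.031629


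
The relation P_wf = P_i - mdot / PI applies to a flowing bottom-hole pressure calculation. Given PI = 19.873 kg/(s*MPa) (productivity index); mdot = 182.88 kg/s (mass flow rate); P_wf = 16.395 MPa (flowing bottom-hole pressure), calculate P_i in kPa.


P_i = P_wf + mdot / PI
P_i = 16.395 + 182.88 / 19.873
P_i = 25.59744 MPa
Convert: 25.59744 MPa * 1000.0 = 25597 kPa
P_i = 25597 kPa


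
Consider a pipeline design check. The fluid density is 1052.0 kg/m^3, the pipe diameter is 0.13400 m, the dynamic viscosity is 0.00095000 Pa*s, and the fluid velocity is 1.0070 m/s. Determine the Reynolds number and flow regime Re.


Step 1: Re = rho*vel*D/mu = 1052.0*1.007*0.134/0.00095 = 1.4943e+05
Step 2: Re = 1.4943e+05 > 4000, so flow is turbulent.
Re = 1.4943e+05 (turbulent)


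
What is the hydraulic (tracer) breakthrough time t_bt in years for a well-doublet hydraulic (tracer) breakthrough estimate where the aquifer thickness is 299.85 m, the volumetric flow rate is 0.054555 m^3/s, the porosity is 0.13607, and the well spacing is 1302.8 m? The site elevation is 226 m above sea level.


t_bt = pi * hr * phi * L^2 / (3 * Qv) / (365.25*86400)
t_bt = pi * 299.85 * 0.13607 * 1302.8^2 / (3 * 0.054555) / (365.25*86400)
t_bt = 42.122 years


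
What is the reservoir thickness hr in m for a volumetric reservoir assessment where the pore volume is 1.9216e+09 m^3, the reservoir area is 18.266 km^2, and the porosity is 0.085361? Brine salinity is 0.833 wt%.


hr = Vp / (A * 1e6 * phi)
hr = 1.9216e+09 / (18.266 * 1e6 * 0.085361)
hr = 1232.4 m


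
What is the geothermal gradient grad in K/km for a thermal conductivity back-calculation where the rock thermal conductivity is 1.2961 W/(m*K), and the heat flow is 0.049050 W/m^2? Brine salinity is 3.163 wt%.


grad = q / k * 1000
grad = 0.049050 / 1.2961 * 1000
grad = 37.84430 deg C/km
Convert: 37.84430 deg C/km * 1.0 = 37.844 K/km
grad = 37.844 K/km


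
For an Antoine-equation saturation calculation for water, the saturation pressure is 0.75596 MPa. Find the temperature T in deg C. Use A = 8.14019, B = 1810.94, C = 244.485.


T = B / (A - log10(P_sat * 760 / 0.101325)) - C
T = 1810.94 / (8.14019 - log10(0.75596 * 760 / 0.101325)) - 244.485
T = 168.35 deg C


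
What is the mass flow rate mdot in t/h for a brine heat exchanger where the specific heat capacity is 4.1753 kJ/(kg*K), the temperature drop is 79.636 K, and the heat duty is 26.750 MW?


mdot = Q * 1000 / (cp * dT)
mdot = 26.750 * 1000 / (4.1753 * 79.636)
mdot = 80.45011 kg/s
Convert: 80.45011 kg/s * 3.6 = 289.62 t/h
mdot = 289.62 t/h


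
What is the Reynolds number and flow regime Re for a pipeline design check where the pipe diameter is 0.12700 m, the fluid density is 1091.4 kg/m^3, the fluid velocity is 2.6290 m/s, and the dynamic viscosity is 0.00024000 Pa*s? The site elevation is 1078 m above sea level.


Step 1: Re = rho*vel*D/mu = 1091.4*2.629*0.127/0.00024 = 1.5183e+06
Step 2: Re = 1.5183e+06 > 4000, so flow is turbulent.
Re = 1.5183e+06 (turbulent)


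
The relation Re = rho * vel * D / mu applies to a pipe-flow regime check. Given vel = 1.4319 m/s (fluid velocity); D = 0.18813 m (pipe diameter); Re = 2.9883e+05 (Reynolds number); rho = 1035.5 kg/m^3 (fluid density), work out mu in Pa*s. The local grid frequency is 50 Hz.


mu = rho * vel * D / Re
mu = 1035.5 * 1.4319 * 0.18813 / 2.9883e+05
mu = 0.00093346 Pa*s


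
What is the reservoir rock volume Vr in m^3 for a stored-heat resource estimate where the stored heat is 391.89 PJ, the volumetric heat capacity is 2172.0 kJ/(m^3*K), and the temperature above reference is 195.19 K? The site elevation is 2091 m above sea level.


Vr = Q_s * 1e12 / (rhoc * dT)
Vr = 391.89 * 1e12 / (2172.0 * 195.19)
Vr = 9.2437e+08 m^3


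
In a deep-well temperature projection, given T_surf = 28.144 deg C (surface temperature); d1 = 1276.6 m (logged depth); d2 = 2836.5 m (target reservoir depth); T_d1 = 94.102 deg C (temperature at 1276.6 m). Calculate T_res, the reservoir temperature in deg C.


Step 1: grad = (T_d1 - T_surf)/d1 * 1000 = (94.102 - 28.144)/1276.6 * 1000 = 51.66693 deg C/km
Step 2: T_res = T_surf + grad*d2/1000 = 28.144 + 51.66693*2836.5/1000 = 174.70 deg C
T_res = 174.70 deg C


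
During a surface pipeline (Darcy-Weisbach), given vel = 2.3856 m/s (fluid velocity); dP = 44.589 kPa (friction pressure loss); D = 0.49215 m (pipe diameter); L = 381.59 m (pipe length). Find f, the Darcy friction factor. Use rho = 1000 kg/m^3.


f = dP*1000 / ((L/D)*(rho*vel^2/2))
f = 44.589*1000 / ((381.59/0.49215)*(1000*2.3856^2/2))
f = 0.020210


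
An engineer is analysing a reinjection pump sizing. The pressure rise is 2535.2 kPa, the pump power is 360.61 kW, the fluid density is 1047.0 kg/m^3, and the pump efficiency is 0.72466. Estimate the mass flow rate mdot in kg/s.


mdot = P_pump * rho * eta / dP
mdot = 360.61 * 1047.0 * 0.72466 / 2535.2
mdot = 107.92 kg/s


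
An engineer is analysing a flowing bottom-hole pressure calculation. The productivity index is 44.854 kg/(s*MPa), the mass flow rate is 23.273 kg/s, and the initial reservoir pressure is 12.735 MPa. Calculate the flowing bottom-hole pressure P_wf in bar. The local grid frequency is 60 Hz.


P_wf = P_i - mdot / PI
P_wf = 12.735 - 23.273 / 44.854
P_wf = 12.21614 MPa
Convert: 12.21614 MPa * 10.0 = 122.16 bar
P_wf = 122.16 bar


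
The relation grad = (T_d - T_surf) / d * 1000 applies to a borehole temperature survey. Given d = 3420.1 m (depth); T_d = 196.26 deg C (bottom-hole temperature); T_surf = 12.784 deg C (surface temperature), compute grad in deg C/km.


grad = (T_d - T_surf) / d * 1000
grad = (196.26 - 12.784) / 3420.1 * 1000
grad = 53.646 deg C/km


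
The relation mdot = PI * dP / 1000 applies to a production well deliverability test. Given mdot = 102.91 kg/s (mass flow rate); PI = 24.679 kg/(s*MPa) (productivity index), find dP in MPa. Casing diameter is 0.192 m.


dP = mdot * 1000 / PI
dP = 102.91 * 1000 / 24.679
dP = 4169.942 kPa
Convert: 4169.942 kPa * 0.001 = 4.1699 MPa
dP = 4.1699 MPa


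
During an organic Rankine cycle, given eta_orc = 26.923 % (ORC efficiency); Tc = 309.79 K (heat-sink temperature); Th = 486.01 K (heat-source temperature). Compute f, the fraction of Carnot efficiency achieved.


f = (eta_orc/100) / (1 - Tc/Th)
f = (26.923/100) / (1 - 309.79/486.01)
f = 0.74253


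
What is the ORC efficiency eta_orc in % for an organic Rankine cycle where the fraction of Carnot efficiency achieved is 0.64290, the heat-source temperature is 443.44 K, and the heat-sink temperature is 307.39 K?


eta_orc = (1 - Tc/Th) * f * 100
eta_orc = (1 - 307.39/443.44) * 0.64290 * 100
eta_orc = 19.725 %


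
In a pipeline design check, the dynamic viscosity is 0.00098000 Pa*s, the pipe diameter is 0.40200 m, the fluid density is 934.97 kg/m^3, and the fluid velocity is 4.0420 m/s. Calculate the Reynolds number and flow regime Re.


Step 1: Re = rho*vel*D/mu = 934.97*4.042*0.402/0.00098 = 1.5502e+06
Step 2: Re = 1.5502e+06 > 4000, so flow is turbulent.
Re = 1.5502e+06 (turbulent)


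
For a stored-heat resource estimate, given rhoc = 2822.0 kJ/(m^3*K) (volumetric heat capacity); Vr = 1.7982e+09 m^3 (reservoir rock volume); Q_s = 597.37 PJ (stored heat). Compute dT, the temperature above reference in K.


dT = Q_s * 1e12 / (Vr * rhoc)
dT = 597.37 * 1e12 / (1.7982e+09 * 2822.0)
dT = 117.72 K


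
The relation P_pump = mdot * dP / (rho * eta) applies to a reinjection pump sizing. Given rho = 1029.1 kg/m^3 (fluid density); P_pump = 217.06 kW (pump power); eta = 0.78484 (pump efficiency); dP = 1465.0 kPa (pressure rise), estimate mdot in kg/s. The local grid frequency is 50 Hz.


mdot = P_pump * rho * eta / dP
mdot = 217.06 * 1029.1 * 0.78484 / 1465.0
mdot = 119.67 kg/s


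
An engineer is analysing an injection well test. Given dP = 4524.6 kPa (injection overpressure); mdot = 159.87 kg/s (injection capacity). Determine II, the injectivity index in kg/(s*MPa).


II = mdot * 1000 / dP
II = 159.87 * 1000 / 4524.6
II = 35.334 kg/(s*MPa)


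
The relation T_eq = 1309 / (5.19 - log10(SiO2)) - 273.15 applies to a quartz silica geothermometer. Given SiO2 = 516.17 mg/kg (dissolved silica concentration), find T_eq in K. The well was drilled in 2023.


T_eq = 1309 / (5.19 - log10(SiO2)) - 273.15
T_eq = 1309 / (5.19 - log10(516.17)) - 273.15
T_eq = 255.2676 deg C
Convert to K: 255.2676 + 273.15 = 528.42 K
T_eq = 528.42 K


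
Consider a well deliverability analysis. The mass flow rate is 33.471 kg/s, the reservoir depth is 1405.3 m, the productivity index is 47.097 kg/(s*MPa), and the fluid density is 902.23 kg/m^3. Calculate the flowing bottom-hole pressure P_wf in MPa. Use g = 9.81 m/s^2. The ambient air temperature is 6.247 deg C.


Step 1: P_i = rho*g*h/1e6 = 902.23*9.81*1405.3/1e6 = 12.43814 MPa
Step 2: P_wf = P_i - mdot/PI = 12.43814 - 33.471/47.097 = 11.727 MPa
P_wf = 11.727 MPa


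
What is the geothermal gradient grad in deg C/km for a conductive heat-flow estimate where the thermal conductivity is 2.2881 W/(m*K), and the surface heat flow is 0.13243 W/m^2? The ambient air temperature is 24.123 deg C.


grad = q * 1000 / k
grad = 0.13243 * 1000 / 2.2881
grad = 57.878 deg C/km


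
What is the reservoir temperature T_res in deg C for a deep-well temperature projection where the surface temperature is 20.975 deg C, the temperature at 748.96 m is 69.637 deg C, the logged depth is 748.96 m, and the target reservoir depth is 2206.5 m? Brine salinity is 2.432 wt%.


Step 1: grad = (T_d1 - T_surf)/d1 * 1000 = (69.637 - 20.975)/748.96 * 1000 = 64.97276 deg C/km
Step 2: T_res = T_surf + grad*d2/1000 = 20.975 + 64.97276*2206.5/1000 = 164.34 deg C
T_res = 164.34 deg C


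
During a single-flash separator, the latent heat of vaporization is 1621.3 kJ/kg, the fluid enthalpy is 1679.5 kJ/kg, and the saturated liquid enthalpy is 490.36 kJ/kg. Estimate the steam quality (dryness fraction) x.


x = (h - hf) / hfg
x = (1679.5 - 490.36) / 1621.3
x = 0.73345


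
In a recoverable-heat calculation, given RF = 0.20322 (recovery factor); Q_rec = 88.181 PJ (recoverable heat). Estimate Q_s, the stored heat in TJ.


Q_s = Q_rec / RF
Q_s = 88.181 / 0.20322
Q_s = 433.9189 PJ
Convert: 433.9189 PJ * 1000.0 = 4.3392e+05 TJ
Q_s = 4.3392e+05 TJ


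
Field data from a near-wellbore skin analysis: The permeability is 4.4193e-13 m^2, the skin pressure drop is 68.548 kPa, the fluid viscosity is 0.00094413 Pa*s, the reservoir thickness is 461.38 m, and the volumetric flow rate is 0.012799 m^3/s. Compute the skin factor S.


S = dP_s * 1000 * 2*pi*k*hr / (q*mu)
S = 68.548 * 1000 * 2*pi*4.4193e-13*461.38 / (0.012799*0.00094413)
S = 7.2674


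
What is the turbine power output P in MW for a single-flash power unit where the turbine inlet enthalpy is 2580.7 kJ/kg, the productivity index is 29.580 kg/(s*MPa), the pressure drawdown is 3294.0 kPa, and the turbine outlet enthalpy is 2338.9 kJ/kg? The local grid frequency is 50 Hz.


Step 1: mdot = PI * dP / 1000 = 29.58 * 3294.0 / 1000 = 97.43652 kg/s
Step 2: P = mdot*(h_in - h_out)/1000 = 97.43652*(2580.7 - 2338.9)/1000 = 23.560 MW
P = 23.560 MW


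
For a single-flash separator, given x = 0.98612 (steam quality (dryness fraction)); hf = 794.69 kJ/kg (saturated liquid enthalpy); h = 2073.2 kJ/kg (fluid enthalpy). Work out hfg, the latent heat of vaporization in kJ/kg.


hfg = (h - hf) / x
hfg = (2073.2 - 794.69) / 0.98612
hfg = 1296.5 kJ/kg


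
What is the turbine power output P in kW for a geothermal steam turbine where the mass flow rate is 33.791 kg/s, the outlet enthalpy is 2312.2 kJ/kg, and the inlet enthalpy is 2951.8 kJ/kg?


P = mdot * (h_in - h_out) / 1000
P = 33.791 * (2951.8 - 2312.2) / 1000
P = 21.61272 MW
Convert: 21.61272 MW * 1000.0 = 21613 kW
P = 21613 kW


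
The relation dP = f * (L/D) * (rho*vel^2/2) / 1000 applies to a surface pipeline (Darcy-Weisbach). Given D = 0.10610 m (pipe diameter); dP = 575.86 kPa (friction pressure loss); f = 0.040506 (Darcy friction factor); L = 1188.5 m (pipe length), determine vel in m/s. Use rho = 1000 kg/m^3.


vel = sqrt(dP*1000*2*D / (f*L*rho))
vel = sqrt(575.86*1000*2*0.10610 / (0.040506*1188.5*1000))
vel = 1.5932 m/s


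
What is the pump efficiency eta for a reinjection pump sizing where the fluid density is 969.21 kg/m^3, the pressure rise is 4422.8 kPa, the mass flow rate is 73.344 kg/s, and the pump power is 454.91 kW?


eta = mdot * dP / (rho * P_pump)
eta = 73.344 * 4422.8 / (969.21 * 454.91)
eta = 0.73573


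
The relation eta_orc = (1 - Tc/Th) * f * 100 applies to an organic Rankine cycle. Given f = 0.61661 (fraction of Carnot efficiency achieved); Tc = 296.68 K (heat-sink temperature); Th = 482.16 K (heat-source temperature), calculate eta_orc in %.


eta_orc = (1 - Tc/Th) * f * 100
eta_orc = (1 - 296.68/482.16) * 0.61661 * 100
eta_orc = 23.720 %


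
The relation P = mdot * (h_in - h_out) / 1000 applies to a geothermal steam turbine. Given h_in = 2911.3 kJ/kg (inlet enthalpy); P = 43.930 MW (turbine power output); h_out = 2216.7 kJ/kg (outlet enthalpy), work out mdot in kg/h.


mdot = P * 1000 / (h_in - h_out)
mdot = 43.930 * 1000 / (2911.3 - 2216.7)
mdot = 63.24503 kg/s
Convert: 63.24503 kg/s * 3600.0 = 2.2768e+05 kg/h
mdot = 2.2768e+05 kg/h


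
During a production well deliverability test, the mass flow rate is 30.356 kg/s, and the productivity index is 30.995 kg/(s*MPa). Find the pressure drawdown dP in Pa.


dP = mdot * 1000 / PI
dP = 30.356 * 1000 / 30.995
dP = 979.3838 kPa
Convert: 979.3838 kPa * 1000.0 = 9.7938e+05 Pa
dP = 9.7938e+05 Pa


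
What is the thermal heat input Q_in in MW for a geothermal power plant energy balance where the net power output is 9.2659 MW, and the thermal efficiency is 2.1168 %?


Q_in = W_net / (eta / 100)
Q_in = 9.2659 / (2.1168 / 100)
Q_in = 437.73 MW


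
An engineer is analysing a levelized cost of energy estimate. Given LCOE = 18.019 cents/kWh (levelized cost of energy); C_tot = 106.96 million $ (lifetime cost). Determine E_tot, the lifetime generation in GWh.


E_tot = C_tot / LCOE * 100
E_tot = 106.96 / 18.019 * 100
E_tot = 593.60 GWh


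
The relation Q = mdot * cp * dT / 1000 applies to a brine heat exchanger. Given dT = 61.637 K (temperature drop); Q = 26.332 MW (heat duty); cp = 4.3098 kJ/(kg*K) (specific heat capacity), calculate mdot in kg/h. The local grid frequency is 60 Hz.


mdot = Q * 1000 / (cp * dT)
mdot = 26.332 * 1000 / (4.3098 * 61.637)
mdot = 99.12546 kg/s
Convert: 99.12546 kg/s * 3600.0 = 3.5685e+05 kg/h
mdot = 3.5685e+05 kg/h


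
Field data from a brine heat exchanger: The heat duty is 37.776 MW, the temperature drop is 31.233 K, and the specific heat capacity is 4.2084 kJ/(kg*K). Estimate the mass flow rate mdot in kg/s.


mdot = Q * 1000 / (cp * dT)
mdot = 37.776 * 1000 / (4.2084 * 31.233)
mdot = 287.40 kg/s


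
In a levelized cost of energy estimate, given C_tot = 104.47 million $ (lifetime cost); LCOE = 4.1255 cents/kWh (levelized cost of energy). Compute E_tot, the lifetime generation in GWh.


E_tot = C_tot / LCOE * 100
E_tot = 104.47 / 4.1255 * 100
E_tot = 2532.3 GWh


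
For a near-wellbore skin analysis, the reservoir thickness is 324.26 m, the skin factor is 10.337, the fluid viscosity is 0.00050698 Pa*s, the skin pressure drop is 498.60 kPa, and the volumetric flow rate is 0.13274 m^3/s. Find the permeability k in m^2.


k = S*q*mu / (2*pi*dP_s*1000*hr)
k = 10.337*0.13274*0.00050698 / (2*pi*498.60*1000*324.26)
k = 6.8480e-13 m^2


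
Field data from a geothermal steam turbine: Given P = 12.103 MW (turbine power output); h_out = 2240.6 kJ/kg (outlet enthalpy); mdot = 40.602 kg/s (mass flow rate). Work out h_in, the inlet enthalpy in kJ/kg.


h_in = h_out + P * 1000 / mdot
h_in = 2240.6 + 12.103 * 1000 / 40.602
h_in = 2538.7 kJ/kg


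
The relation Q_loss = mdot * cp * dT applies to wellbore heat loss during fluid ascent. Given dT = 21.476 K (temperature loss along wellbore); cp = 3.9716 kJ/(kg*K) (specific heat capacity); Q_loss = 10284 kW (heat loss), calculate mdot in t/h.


mdot = Q_loss / (cp * dT)
mdot = 10284 / (3.9716 * 21.476)
mdot = 120.5711 kg/s
Convert: 120.5711 kg/s * 3.6 = 434.06 t/h
mdot = 434.06 t/h


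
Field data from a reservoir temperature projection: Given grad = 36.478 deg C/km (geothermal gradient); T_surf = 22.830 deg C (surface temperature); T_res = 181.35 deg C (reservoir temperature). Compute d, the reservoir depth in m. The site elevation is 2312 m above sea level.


d = (T_res - T_surf) / grad * 1000
d = (181.35 - 22.830) / 36.478 * 1000
d = 4345.6 m


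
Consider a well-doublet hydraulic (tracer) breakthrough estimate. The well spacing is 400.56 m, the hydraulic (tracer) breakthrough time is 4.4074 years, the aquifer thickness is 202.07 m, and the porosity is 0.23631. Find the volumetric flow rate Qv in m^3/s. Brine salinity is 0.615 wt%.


Qv = pi*hr*phi*L^2 / (3*t_bt*365.25*86400)
Qv = pi*202.07*0.23631*400.56^2 / (3*4.4074*365.25*86400)
Qv = 0.057685 m^3/s


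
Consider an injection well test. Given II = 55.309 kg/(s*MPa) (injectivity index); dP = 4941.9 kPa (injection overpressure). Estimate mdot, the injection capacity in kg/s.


mdot = II * dP / 1000
mdot = 55.309 * 4941.9 / 1000
mdot = 273.33 kg/s


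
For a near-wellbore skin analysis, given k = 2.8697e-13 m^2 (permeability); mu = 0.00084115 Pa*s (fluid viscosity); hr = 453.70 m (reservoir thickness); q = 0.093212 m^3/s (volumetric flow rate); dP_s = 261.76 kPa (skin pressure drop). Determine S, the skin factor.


S = dP_s * 1000 * 2*pi*k*hr / (q*mu)
S = 261.76 * 1000 * 2*pi*2.8697e-13*453.70 / (0.093212*0.00084115)
S = 2.7311


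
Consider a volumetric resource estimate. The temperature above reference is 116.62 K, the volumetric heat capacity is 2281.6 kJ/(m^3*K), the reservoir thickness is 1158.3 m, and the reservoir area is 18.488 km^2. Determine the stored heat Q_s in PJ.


Step 1: Vr = A*1e6*hr = 18.488*1e6*1158.3 = 2.141465e+10 m^3
Step 2: Q_s = Vr*rhoc*dT/1e12 = 2.141465e+10*2281.6*116.62/1e12 = 5698.0 PJ
Q_s = 5698.0 PJ


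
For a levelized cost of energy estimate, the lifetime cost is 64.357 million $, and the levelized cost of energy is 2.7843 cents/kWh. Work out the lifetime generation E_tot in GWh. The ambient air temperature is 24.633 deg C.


E_tot = C_tot / LCOE * 100
E_tot = 64.357 / 2.7843 * 100
E_tot = 2311.4 GWh


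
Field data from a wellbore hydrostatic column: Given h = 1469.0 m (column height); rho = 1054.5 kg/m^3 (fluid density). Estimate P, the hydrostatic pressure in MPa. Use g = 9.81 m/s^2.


P = rho * g * h / 1e6
P = 1054.5 * 9.81 * 1469.0 / 1e6
P = 15.196 MPa


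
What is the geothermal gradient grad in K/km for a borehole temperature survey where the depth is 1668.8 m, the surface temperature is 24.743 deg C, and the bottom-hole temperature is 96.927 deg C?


grad = (T_d - T_surf) / d * 1000
grad = (96.927 - 24.743) / 1668.8 * 1000
grad = 43.25503 deg C/km
Convert: 43.25503 deg C/km * 1.0 = 43.255 K/km
grad = 43.255 K/km


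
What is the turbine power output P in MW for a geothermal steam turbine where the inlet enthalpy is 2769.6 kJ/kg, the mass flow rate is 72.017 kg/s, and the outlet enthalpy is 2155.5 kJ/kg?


P = mdot * (h_in - h_out) / 1000
P = 72.017 * (2769.6 - 2155.5) / 1000
P = 44.226 MW


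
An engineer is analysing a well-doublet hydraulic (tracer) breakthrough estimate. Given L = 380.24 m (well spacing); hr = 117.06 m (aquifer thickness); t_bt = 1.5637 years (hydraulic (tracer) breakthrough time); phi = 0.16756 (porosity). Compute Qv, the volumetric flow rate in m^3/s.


Qv = pi*hr*phi*L^2 / (3*t_bt*365.25*86400)
Qv = pi*117.06*0.16756*380.24^2 / (3*1.5637*365.25*86400)
Qv = 0.060182 m^3/s


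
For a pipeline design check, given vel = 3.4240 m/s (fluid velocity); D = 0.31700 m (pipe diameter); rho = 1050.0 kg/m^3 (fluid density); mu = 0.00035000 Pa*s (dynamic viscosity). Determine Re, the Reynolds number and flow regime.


Step 1: Re = rho*vel*D/mu = 1050.0*3.424*0.317/0.00035 = 3.2562e+06
Step 2: Re = 3.2562e+06 > 4000, so flow is turbulent.
Re = 3.2562e+06 (turbulent)


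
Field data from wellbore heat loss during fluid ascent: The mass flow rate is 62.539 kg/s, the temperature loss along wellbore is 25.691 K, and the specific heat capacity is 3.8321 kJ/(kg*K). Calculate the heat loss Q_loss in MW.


Q_loss = mdot * cp * dT
Q_loss = 62.539 * 3.8321 * 25.691
Q_loss = 6156.995 kW
Convert: 6156.995 kW * 0.001 = 6.1570 MW
Q_loss = 6.1570 MW


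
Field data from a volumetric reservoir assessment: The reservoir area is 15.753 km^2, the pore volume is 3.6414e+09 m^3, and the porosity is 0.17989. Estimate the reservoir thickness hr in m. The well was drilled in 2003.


hr = Vp / (A * 1e6 * phi)
hr = 3.6414e+09 / (15.753 * 1e6 * 0.17989)
hr = 1285.0 m


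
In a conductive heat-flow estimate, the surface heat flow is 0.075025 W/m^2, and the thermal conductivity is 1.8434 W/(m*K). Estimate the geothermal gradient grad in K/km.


grad = q * 1000 / k
grad = 0.075025 * 1000 / 1.8434
grad = 40.69925 deg C/km
Convert: 40.69925 deg C/km * 1.0 = 40.699 K/km
grad = 40.699 K/km


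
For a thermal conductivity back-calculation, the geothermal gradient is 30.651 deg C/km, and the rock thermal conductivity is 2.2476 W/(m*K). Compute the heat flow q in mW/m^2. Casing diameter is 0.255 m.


q = k * grad / 1000
q = 2.2476 * 30.651 / 1000
q = 0.06889119 W/m^2
Convert: 0.06889119 W/m^2 * 1000.0 = 68.891 mW/m^2
q = 68.891 mW/m^2


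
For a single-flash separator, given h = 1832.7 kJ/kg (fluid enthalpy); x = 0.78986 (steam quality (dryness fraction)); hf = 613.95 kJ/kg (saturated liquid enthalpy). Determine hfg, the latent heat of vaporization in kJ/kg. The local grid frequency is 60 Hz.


hfg = (h - hf) / x
hfg = (1832.7 - 613.95) / 0.78986
hfg = 1543.0 kJ/kg


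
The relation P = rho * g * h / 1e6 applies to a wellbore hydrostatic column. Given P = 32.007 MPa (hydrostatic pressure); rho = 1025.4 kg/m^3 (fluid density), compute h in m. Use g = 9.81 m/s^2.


h = P * 1e6 / (g * rho)
h = 32.007 * 1e6 / (9.81 * 1025.4)
h = 3181.9 m


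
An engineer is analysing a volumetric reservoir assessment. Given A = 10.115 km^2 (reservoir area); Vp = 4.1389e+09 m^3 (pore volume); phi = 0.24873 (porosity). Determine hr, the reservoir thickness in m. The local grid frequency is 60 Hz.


hr = Vp / (A * 1e6 * phi)
hr = 4.1389e+09 / (10.115 * 1e6 * 0.24873)
hr = 1645.1 m


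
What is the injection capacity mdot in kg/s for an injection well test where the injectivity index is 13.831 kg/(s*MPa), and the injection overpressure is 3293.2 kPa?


mdot = II * dP / 1000
mdot = 13.831 * 3293.2 / 1000
mdot = 45.548 kg/s


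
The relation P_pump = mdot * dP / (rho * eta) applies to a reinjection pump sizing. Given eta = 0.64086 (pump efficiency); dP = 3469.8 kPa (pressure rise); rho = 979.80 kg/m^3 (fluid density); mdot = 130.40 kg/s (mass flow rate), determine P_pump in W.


P_pump = mdot * dP / (rho * eta)
P_pump = 130.40 * 3469.8 / (979.80 * 0.64086)
P_pump = 720.5787 kW
Convert: 720.5787 kW * 1000.0 = 7.2058e+05 W
P_pump = 7.2058e+05 W


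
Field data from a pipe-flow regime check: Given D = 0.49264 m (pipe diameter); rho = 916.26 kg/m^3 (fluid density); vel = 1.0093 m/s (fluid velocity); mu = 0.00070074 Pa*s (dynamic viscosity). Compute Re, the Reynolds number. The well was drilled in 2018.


Re = rho * vel * D / mu
Re = 916.26 * 1.0093 * 0.49264 / 0.00070074
Re = 6.5015e+05
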